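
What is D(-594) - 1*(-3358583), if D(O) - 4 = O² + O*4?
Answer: 3709047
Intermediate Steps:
D(O) = 4 + O² + 4*O (D(O) = 4 + (O² + O*4) = 4 + (O² + 4*O) = 4 + O² + 4*O)
D(-594) - 1*(-3358583) = (4 + (-594)² + 4*(-594)) - 1*(-3358583) = (4 + 352836 - 2376) + 3358583 = 350464 + 3358583 = 3709047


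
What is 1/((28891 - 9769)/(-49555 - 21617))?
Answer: -11862/3187 ≈ -3.7220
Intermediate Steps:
1/((28891 - 9769)/(-49555 - 21617)) = 1/(19122/(-71172)) = 1/(19122*(-1/71172)) = 1/(-3187/11862) = -11862/3187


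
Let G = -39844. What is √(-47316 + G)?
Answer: 2*I*√21790 ≈ 295.23*I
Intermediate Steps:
√(-47316 + G) = √(-47316 - 39844) = √(-87160) = 2*I*√21790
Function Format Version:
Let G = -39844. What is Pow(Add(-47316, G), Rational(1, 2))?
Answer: Mul(2, I, Pow(21790, Rational(1, 2))) ≈ Mul(295.23, I)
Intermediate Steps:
Pow(Add(-47316, G), Rational(1, 2)) = Pow(Add(-47316, -39844), Rational(1, 2)) = Pow(-87160, Rational(1, 2)) = Mul(2, I, Pow(21790, Rational(1, 2)))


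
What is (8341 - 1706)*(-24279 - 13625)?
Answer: -251493040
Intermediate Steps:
(8341 - 1706)*(-24279 - 13625) = 6635*(-37904) = -251493040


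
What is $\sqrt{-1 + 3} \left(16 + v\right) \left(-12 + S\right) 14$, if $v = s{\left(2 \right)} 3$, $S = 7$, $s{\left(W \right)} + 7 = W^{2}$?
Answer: $- 490 \sqrt{2} \approx -692.96$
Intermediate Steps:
$s{\left(W \right)} = -7 + W^{2}$
$v = -9$ ($v = \left(-7 + 2^{2}\right) 3 = \left(-7 + 4\right) 3 = \left(-3\right) 3 = -9$)
$\sqrt{-1 + 3} \left(16 + v\right) \left(-12 + S\right) 14 = \sqrt{-1 + 3} \left(16 - 9\right) \left(-12 + 7\right) 14 = \sqrt{2} \cdot 7 \left(-5\right) 14 = \sqrt{2} \left(-35\right) 14 = - 35 \sqrt{2} \cdot 14 = - 490 \sqrt{2}$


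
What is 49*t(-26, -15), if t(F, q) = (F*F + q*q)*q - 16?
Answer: -663019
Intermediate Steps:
t(F, q) = -16 + q*(F² + q²) (t(F, q) = (F² + q²)*q - 16 = q*(F² + q²) - 16 = -16 + q*(F² + q²))
49*t(-26, -15) = 49*(-16 + (-15)³ - 15*(-26)²) = 49*(-16 - 3375 - 15*676) = 49*(-16 - 3375 - 10140) = 49*(-13531) = -663019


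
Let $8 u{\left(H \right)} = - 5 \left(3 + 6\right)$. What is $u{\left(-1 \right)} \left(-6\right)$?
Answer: $\frac{135}{4} \approx 33.75$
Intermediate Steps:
$u{\left(H \right)} = - \frac{45}{8}$ ($u{\left(H \right)} = \frac{\left(-5\right) \left(3 + 6\right)}{8} = \frac{\left(-5\right) 9}{8} = \frac{1}{8} \left(-45\right) = - \frac{45}{8}$)
$u{\left(-1 \right)} \left(-6\right) = \left(- \frac{45}{8}\right) \left(-6\right) = \frac{135}{4}$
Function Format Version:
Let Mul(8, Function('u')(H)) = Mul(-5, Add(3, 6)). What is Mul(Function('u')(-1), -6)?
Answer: Rational(135, 4) ≈ 33.750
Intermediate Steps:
Function('u')(H) = Rational(-45, 8) (Function('u')(H) = Mul(Rational(1, 8), Mul(-5, Add(3, 6))) = Mul(Rational(1, 8), Mul(-5, 9)) = Mul(Rational(1, 8), -45) = Rational(-45, 8))
Mul(Function('u')(-1), -6) = Mul(Rational(-45, 8), -6) = Rational(135, 4)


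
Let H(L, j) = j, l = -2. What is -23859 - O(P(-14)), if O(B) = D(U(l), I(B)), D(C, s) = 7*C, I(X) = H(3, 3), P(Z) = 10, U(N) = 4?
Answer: -23887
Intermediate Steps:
I(X) = 3
O(B) = 28 (O(B) = 7*4 = 28)
-23859 - O(P(-14)) = -23859 - 1*28 = -23859 - 28 = -23887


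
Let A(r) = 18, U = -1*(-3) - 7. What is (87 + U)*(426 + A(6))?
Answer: 36852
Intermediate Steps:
U = -4 (U = 3 - 7 = -4)
(87 + U)*(426 + A(6)) = (87 - 4)*(426 + 18) = 83*444 = 36852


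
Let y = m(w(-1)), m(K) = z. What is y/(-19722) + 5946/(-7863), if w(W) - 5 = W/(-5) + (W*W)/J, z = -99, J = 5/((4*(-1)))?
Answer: -12943175/17230454 ≈ -0.75118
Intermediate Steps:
J = -5/4 (J = 5/(-4) = 5*(-¼) = -5/4 ≈ -1.2500)
w(W) = 5 - 4*W²/5 - W/5 (w(W) = 5 + (W/(-5) + (W*W)/(-5/4)) = 5 + (W*(-⅕) + W²*(-⅘)) = 5 + (-W/5 - 4*W²/5) = 5 + (-4*W²/5 - W/5) = 5 - 4*W²/5 - W/5)
m(K) = -99
y = -99
y/(-19722) + 5946/(-7863) = -99/(-19722) + 5946/(-7863) = -99*(-1/19722) + 5946*(-1/7863) = 33/6574 - 1982/2621 = -12943175/17230454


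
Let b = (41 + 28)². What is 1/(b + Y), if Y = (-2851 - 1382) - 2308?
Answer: -1/1780 ≈ -0.00056180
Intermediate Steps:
Y = -6541 (Y = -4233 - 2308 = -6541)
b = 4761 (b = 69² = 4761)
1/(b + Y) = 1/(4761 - 6541) = 1/(-1780) = -1/1780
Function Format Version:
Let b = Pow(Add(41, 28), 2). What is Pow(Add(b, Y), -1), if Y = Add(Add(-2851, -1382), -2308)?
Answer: Rational(-1, 1780) ≈ -0.00056180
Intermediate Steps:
Y = -6541 (Y = Add(-4233, -2308) = -6541)
b = 4761 (b = Pow(69, 2) = 4761)
Pow(Add(b, Y), -1) = Pow(Add(4761, -6541), -1) = Pow(-1780, -1) = Rational(-1, 1780)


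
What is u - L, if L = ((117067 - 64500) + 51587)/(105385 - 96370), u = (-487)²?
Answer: 712658127/3005 ≈ 2.3716e+5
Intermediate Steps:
u = 237169
L = 34718/3005 (L = (52567 + 51587)/9015 = 104154*(1/9015) = 34718/3005 ≈ 11.553)
u - L = 237169 - 1*34718/3005 = 237169 - 34718/3005 = 712658127/3005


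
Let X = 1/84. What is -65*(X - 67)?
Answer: 365755/84 ≈ 4354.2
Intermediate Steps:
X = 1/84 ≈ 0.011905
-65*(X - 67) = -65*(1/84 - 67) = -65*(-5627/84) = 365755/84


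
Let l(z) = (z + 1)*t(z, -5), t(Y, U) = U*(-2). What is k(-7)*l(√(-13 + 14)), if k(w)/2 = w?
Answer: -280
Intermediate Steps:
t(Y, U) = -2*U
k(w) = 2*w
l(z) = 10 + 10*z (l(z) = (z + 1)*(-2*(-5)) = (1 + z)*10 = 10 + 10*z)
k(-7)*l(√(-13 + 14)) = (2*(-7))*(10 + 10*√(-13 + 14)) = -14*(10 + 10*√1) = -14*(10 + 10*1) = -14*(10 + 10) = -14*20 = -280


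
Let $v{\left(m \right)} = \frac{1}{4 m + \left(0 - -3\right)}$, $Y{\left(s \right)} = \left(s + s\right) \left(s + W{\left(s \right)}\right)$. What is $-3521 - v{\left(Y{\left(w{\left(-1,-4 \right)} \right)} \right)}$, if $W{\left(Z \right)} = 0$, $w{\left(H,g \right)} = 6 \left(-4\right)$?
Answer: $- \frac{16235332}{4611} \approx -3521.0$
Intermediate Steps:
$w{\left(H,g \right)} = -24$
$Y{\left(s \right)} = 2 s^{2}$ ($Y{\left(s \right)} = \left(s + s\right) \left(s + 0\right) = 2 s s = 2 s^{2}$)
$v{\left(m \right)} = \frac{1}{3 + 4 m}$ ($v{\left(m \right)} = \frac{1}{4 m + \left(0 + 3\right)} = \frac{1}{4 m + 3} = \frac{1}{3 + 4 m}$)
$-3521 - v{\left(Y{\left(w{\left(-1,-4 \right)} \right)} \right)} = -3521 - \frac{1}{3 + 4 \cdot 2 \left(-24\right)^{2}} = -3521 - \frac{1}{3 + 4 \cdot 2 \cdot 576} = -3521 - \frac{1}{3 + 4 \cdot 1152} = -3521 - \frac{1}{3 + 4608} = -3521 - \frac{1}{4611} = - \frac{16235332}{4611}$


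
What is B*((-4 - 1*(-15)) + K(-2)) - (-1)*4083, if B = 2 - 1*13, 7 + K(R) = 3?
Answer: 4006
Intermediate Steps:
K(R) = -4 (K(R) = -7 + 3 = -4)
B = -11 (B = 2 - 13 = -11)
B*((-4 - 1*(-15)) + K(-2)) - (-1)*4083 = -11*((-4 - 1*(-15)) - 4) - (-1)*4083 = -11*((-4 + 15) - 4) - 1*(-4083) = -11*(11 - 4) + 4083 = -11*7 + 4083 = -77 + 4083 = 4006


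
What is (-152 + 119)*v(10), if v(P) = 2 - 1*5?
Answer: 99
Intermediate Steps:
v(P) = -3 (v(P) = 2 - 5 = -3)
(-152 + 119)*v(10) = (-152 + 119)*(-3) = -33*(-3) = 99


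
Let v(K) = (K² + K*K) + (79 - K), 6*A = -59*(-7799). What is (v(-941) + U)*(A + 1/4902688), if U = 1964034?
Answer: 263380693828764007/919254 ≈ 2.8652e+11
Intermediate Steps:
A = 460141/6 (A = (-59*(-7799))/6 = (⅙)*460141 = 460141/6 ≈ 76690.)
v(K) = 79 - K + 2*K² (v(K) = (K² + K²) + (79 - K) = 2*K² + (79 - K) = 79 - K + 2*K²)
(v(-941) + U)*(A + 1/4902688) = ((79 - 1*(-941) + 2*(-941)²) + 1964034)*(460141/6 + 1/4902688) = ((79 + 941 + 2*885481) + 1964034)*(460141/6 + 1/4902688) = ((79 + 941 + 1770962) + 1964034)*(1127963879507/14708064) = (1771982 + 1964034)*(1127963879507/14708064) = 3736016*(1127963879507/14708064) = 263380693828764007/919254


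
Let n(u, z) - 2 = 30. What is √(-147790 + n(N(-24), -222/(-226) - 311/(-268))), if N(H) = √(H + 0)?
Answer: I*√147758 ≈ 384.39*I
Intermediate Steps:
N(H) = √H
n(u, z) = 32 (n(u, z) = 2 + 30 = 32)
√(-147790 + n(N(-24), -222/(-226) - 311/(-268))) = √(-147790 + 32) = √(-147758) = I*√147758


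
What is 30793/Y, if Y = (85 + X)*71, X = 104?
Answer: 4399/1917 ≈ 2.2947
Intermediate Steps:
Y = 13419 (Y = (85 + 104)*71 = 189*71 = 13419)
30793/Y = 30793/13419 = 30793*(1/13419) = 4399/1917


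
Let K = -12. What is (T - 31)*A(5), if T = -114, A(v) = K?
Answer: 1740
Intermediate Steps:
A(v) = -12
(T - 31)*A(5) = (-114 - 31)*(-12) = -145*(-12) = 1740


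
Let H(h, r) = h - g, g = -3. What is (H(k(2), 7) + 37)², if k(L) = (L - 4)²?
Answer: 1936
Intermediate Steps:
k(L) = (-4 + L)²
H(h, r) = 3 + h (H(h, r) = h - 1*(-3) = h + 3 = 3 + h)
(H(k(2), 7) + 37)² = ((3 + (-4 + 2)²) + 37)² = ((3 + (-2)²) + 37)² = ((3 + 4) + 37)² = (7 + 37)² = 44² = 1936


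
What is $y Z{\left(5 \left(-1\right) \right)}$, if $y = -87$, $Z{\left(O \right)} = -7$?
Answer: $609$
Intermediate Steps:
$y Z{\left(5 \left(-1\right) \right)} = \left(-87\right) \left(-7\right) = 609$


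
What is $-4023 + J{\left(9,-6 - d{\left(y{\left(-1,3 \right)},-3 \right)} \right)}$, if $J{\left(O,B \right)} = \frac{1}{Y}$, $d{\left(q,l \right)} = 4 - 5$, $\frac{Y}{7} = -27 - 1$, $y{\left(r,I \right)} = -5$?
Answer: $- \frac{788509}{196} \approx -4023.0$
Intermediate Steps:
$Y = -196$ ($Y = 7 \left(-27 - 1\right) = 7 \left(-28\right) = -196$)
$d{\left(q,l \right)} = -1$ ($d{\left(q,l \right)} = 4 - 5 = -1$)
$J{\left(O,B \right)} = - \frac{1}{196}$ ($J{\left(O,B \right)} = \frac{1}{-196} = - \frac{1}{196}$)
$-4023 + J{\left(9,-6 - d{\left(y{\left(-1,3 \right)},-3 \right)} \right)} = -4023 - \frac{1}{196} = - \frac{788509}{196}$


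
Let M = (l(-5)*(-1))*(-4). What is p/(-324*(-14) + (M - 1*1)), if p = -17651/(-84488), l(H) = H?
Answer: 17651/381463320 ≈ 4.6272e-5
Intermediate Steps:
M = -20 (M = -5*(-1)*(-4) = 5*(-4) = -20)
p = 17651/84488 (p = -17651*(-1/84488) = 17651/84488 ≈ 0.20892)
p/(-324*(-14) + (M - 1*1)) = 17651/(84488*(-324*(-14) + (-20 - 1*1))) = 17651/(84488*(-36*(-126) + (-20 - 1))) = 17651/(84488*(4536 - 21)) = (17651/84488)/4515 = (17651/84488)*(1/4515) = 17651/381463320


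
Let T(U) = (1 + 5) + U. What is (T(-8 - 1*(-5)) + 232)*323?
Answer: 75905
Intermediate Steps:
T(U) = 6 + U
(T(-8 - 1*(-5)) + 232)*323 = ((6 + (-8 - 1*(-5))) + 232)*323 = ((6 + (-8 + 5)) + 232)*323 = ((6 - 3) + 232)*323 = (3 + 232)*323 = 235*323 = 75905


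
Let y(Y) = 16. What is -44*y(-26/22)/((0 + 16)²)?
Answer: -11/4 ≈ -2.7500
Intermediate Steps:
-44*y(-26/22)/((0 + 16)²) = -704/((0 + 16)²) = -704/(16²) = -704/256 = -44*1/16 = -11/4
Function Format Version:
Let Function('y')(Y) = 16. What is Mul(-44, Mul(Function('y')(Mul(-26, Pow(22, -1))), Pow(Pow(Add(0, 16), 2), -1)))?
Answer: Rational(-11, 4) ≈ -2.7500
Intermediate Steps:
Mul(-44, Mul(Function('y')(Mul(-26, Pow(22, -1))), Pow(Pow(Add(0, 16), 2), -1))) = Mul(-44, Mul(16, Pow(Pow(Add(0, 16), 2), -1))) = Mul(-44, Mul(16, Pow(Pow(16, 2), -1))) = Mul(-44, Mul(16, Pow(256, -1))) = Mul(-44, Mul(16, Rational(1, 256))) = Mul(-44, Rational(1, 16)) = Rational(-11, 4)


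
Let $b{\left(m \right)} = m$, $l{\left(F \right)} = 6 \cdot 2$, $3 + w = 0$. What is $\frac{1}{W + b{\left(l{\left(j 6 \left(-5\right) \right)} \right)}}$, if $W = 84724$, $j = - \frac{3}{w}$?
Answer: $\frac{1}{84736} \approx 1.1801 \cdot 10^{-5}$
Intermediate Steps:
$w = -3$ ($w = -3 + 0 = -3$)
$j = 1$ ($j = - \frac{3}{-3} = \left(-3\right) \left(- \frac{1}{3}\right) = 1$)
$l{\left(F \right)} = 12$
$\frac{1}{W + b{\left(l{\left(j 6 \left(-5\right) \right)} \right)}} = \frac{1}{84724 + 12} = \frac{1}{84736}$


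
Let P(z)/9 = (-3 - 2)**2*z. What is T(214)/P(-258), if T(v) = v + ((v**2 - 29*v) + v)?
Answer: -20009/29025 ≈ -0.68937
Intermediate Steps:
P(z) = 225*z (P(z) = 9*((-3 - 2)**2*z) = 9*((-5)**2*z) = 9*(25*z) = 225*z)
T(v) = v**2 - 27*v (T(v) = v + (v**2 - 28*v) = v**2 - 27*v)
T(214)/P(-258) = (214*(-27 + 214))/((225*(-258))) = (214*187)/(-58050) = 40018*(-1/58050) = -20009/29025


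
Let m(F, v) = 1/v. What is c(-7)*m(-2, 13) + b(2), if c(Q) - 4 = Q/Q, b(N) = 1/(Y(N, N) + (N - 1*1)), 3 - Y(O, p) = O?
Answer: 23/26 ≈ 0.88461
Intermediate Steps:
Y(O, p) = 3 - O
b(N) = 1/2 (b(N) = 1/((3 - N) + (N - 1*1)) = 1/((3 - N) + (N - 1)) = 1/((3 - N) + (-1 + N)) = 1/2)
c(Q) = 5 (c(Q) = 4 + Q/Q = 4 + 1 = 5)
c(-7)*m(-2, 13) + b(2) = 5/13 + 1/2 = 23/26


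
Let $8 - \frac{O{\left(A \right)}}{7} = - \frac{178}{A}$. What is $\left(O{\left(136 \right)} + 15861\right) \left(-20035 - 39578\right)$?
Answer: $- \frac{64559627127}{68} \approx -9.4941 \cdot 10^{8}$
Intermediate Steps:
$O{\left(A \right)} = 56 + \frac{1246}{A}$ ($O{\left(A \right)} = 56 - 7 \left(- \frac{178}{A}\right) = 56 + \frac{1246}{A}$)
$\left(O{\left(136 \right)} + 15861\right) \left(-20035 - 39578\right) = \left(\left(56 + \frac{1246}{136}\right) + 15861\right) \left(-20035 - 39578\right) = \left(\left(56 + 1246 \cdot \frac{1}{136}\right) + 15861\right) \left(-59613\right) = \left(\left(56 + \frac{623}{68}\right) + 15861\right) \left(-59613\right) = \left(\frac{4431}{68} + 15861\right) \left(-59613\right) = \frac{1082979}{68} \left(-59613\right) = - \frac{64559627127}{68}$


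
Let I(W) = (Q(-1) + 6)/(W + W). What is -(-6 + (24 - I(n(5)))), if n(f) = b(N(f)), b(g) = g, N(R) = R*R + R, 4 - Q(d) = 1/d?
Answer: -1069/60 ≈ -17.817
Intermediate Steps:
Q(d) = 4 - 1/d
N(R) = R + R**2 (N(R) = R**2 + R = R + R**2)
n(f) = f*(1 + f)
I(W) = 11/(2*W) (I(W) = ((4 - 1/(-1)) + 6)/(W + W) = ((4 - 1*(-1)) + 6)/((2*W)) = ((4 + 1) + 6)*(1/(2*W)) = (5 + 6)*(1/(2*W)) = 11*(1/(2*W)) = 11/(2*W))
-(-6 + (24 - I(n(5)))) = -(-6 + (24 - 11/(2*(5*(1 + 5))))) = -(-6 + (24 - 11/(2*(5*6)))) = -(-6 + (24 - 11/(2*30))) = -(-6 + (24 - 1*11/60)) = -(-6 + (24 - 11/60)) = -(-6 + 1429/60) = -1*1069/60 = -1069/60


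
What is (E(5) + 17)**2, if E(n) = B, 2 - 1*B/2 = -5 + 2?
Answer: 729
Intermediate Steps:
B = 10 (B = 4 - 2*(-5 + 2) = 4 - 2*(-3) = 4 + 6 = 10)
E(n) = 10
(E(5) + 17)**2 = (10 + 17)**2 = 27**2 = 729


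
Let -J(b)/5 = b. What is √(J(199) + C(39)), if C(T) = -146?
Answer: I*√1141 ≈ 33.779*I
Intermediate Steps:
J(b) = -5*b
√(J(199) + C(39)) = √(-5*199 - 146) = √(-995 - 146) = √(-1141) = I*√1141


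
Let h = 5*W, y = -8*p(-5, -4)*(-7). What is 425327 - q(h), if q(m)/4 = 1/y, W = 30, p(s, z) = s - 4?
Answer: 53591203/126 ≈ 4.2533e+5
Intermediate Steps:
p(s, z) = -4 + s
y = -504 (y = -8*(-4 - 5)*(-7) = -8*(-9)*(-7) = 72*(-7) = -504)
h = 150 (h = 5*30 = 150)
q(m) = -1/126 (q(m) = 4/(-504) = 4*(-1/504) = -1/126)
425327 - q(h) = 425327 - 1*(-1/126) = 425327 + 1/126 = 53591203/126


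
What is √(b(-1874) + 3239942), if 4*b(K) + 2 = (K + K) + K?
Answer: 2*√809634 ≈ 1799.6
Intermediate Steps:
b(K) = -½ + 3*K/4 (b(K) = -½ + ((K + K) + K)/4 = -½ + (2*K + K)/4 = -½ + (3*K)/4 = -½ + 3*K/4)
√(b(-1874) + 3239942) = √((-½ + (¾)*(-1874)) + 3239942) = √((-½ - 2811/2) + 3239942) = √(-1406 + 3239942) = √3238536 = 2*√809634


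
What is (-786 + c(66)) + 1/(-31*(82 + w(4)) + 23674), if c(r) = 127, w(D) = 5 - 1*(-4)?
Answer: -13742126/20853 ≈ -659.00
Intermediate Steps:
w(D) = 9 (w(D) = 5 + 4 = 9)
(-786 + c(66)) + 1/(-31*(82 + w(4)) + 23674) = (-786 + 127) + 1/(-31*(82 + 9) + 23674) = -659 + 1/(-31*91 + 23674) = -659 + 1/(-2821 + 23674) = -659 + 1/20853 = -13742126/20853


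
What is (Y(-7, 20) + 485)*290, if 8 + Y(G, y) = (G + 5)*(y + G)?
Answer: 130790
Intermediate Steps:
Y(G, y) = -8 + (5 + G)*(G + y) (Y(G, y) = -8 + (G + 5)*(y + G) = -8 + (5 + G)*(G + y))
(Y(-7, 20) + 485)*290 = ((-8 + (-7)**2 + 5*(-7) + 5*20 - 7*20) + 485)*290 = ((-8 + 49 - 35 + 100 - 140) + 485)*290 = (-34 + 485)*290 = 451*290 = 130790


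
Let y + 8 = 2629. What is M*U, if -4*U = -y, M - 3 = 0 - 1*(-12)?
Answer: 39315/4 ≈ 9828.8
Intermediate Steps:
y = 2621 (y = -8 + 2629 = 2621)
M = 15 (M = 3 + (0 - 1*(-12)) = 3 + (0 + 12) = 3 + 12 = 15)
U = 2621/4 (U = -(-1)*2621/4 = -1/4*(-2621) = 2621/4 ≈ 655.25)
M*U = 15*(2621/4) = 39315/4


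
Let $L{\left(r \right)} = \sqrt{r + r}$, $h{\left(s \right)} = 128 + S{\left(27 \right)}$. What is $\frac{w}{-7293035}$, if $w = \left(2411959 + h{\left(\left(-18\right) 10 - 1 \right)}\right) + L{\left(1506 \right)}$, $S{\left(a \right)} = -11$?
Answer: $- \frac{2412076}{7293035} - \frac{2 \sqrt{753}}{7293035} \approx -0.33074$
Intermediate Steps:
$h{\left(s \right)} = 117$ ($h{\left(s \right)} = 128 - 11 = 117$)
$L{\left(r \right)} = \sqrt{2} \sqrt{r}$ ($L{\left(r \right)} = \sqrt{2 r} = \sqrt{2} \sqrt{r}$)
$w = 2412076 + 2 \sqrt{753}$ ($w = \left(2411959 + 117\right) + \sqrt{2} \sqrt{1506} = 2412076 + 2 \sqrt{753} \approx 2.4121 \cdot 10^{6}$)
$\frac{w}{-7293035} = \frac{2412076 + 2 \sqrt{753}}{-7293035} = \left(2412076 + 2 \sqrt{753}\right) \left(- \frac{1}{7293035}\right) = - \frac{2412076}{7293035} - \frac{2 \sqrt{753}}{7293035}$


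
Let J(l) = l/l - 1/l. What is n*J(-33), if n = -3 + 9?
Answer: 68/11 ≈ 6.1818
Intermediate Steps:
J(l) = 1 - 1/l
n = 6
n*J(-33) = 6*((-1 - 33)/(-33)) = 6*(-1/33*(-34)) = 6*(34/33) = 68/11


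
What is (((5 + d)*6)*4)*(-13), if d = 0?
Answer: -1560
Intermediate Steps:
(((5 + d)*6)*4)*(-13) = (((5 + 0)*6)*4)*(-13) = ((5*6)*4)*(-13) = (30*4)*(-13) = 120*(-13) = -1560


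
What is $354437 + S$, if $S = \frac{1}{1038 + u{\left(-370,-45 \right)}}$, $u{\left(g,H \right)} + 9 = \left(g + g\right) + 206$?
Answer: $\frac{175446316}{495} \approx 3.5444 \cdot 10^{5}$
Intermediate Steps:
$u{\left(g,H \right)} = 197 + 2 g$ ($u{\left(g,H \right)} = -9 + \left(\left(g + g\right) + 206\right) = -9 + \left(2 g + 206\right) = -9 + \left(206 + 2 g\right) = 197 + 2 g$)
$S = \frac{1}{495}$ ($S = \frac{1}{1038 + \left(197 + 2 \left(-370\right)\right)} = \frac{1}{1038 + \left(197 - 740\right)} = \frac{1}{1038 - 543} = \frac{1}{495} \approx 0.0020202$)
$354437 + S = 354437 + \frac{1}{495} = \frac{175446316}{495}$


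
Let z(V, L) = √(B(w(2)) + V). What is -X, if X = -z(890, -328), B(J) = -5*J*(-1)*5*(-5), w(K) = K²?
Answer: √390 ≈ 19.748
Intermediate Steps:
B(J) = -125*J (B(J) = -5*(-J)*5*(-5) = -(-25)*J*(-5) = (25*J)*(-5) = -125*J)
z(V, L) = √(-500 + V) (z(V, L) = √(-125*2² + V) = √(-125*4 + V) = √(-500 + V))
X = -√390 (X = -√(-500 + 890) = -√390 ≈ -19.748)
-X = -(-1)*√390 = √390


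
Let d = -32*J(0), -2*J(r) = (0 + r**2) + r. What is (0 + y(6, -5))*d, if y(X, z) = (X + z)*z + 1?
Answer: 0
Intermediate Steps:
J(r) = -r/2 - r**2/2 (J(r) = -((0 + r**2) + r)/2 = -(r**2 + r)/2 = -(r + r**2)/2 = -r/2 - r**2/2)
y(X, z) = 1 + z*(X + z) (y(X, z) = z*(X + z) + 1 = 1 + z*(X + z))
d = 0 (d = -(-16)*0*(1 + 0) = -(-16)*0 = -32*0 = 0)
(0 + y(6, -5))*d = (0 + (1 + (-5)**2 + 6*(-5)))*0 = (0 + (1 + 25 - 30))*0 = (0 - 4)*0 = -4*0 = 0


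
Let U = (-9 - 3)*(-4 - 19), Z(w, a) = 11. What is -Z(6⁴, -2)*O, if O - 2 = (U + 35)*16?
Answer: -54758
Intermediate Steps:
U = 276 (U = -12*(-23) = 276)
O = 4978 (O = 2 + (276 + 35)*16 = 2 + 311*16 = 2 + 4976 = 4978)
-Z(6⁴, -2)*O = -11*4978 = -1*54758 = -54758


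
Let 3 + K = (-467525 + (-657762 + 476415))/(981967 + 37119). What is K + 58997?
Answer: 30059655306/509543 ≈ 58993.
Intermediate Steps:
K = -1853065/509543 (K = -3 + (-467525 + (-657762 + 476415))/(981967 + 37119) = -3 + (-467525 - 181347)/1019086 = -3 - 648872*1/1019086 = -3 - 324436/509543 = -1853065/509543 ≈ -3.6367)
K + 58997 = -1853065/509543 + 58997 = 30059655306/509543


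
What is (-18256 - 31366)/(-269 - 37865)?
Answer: 24811/19067 ≈ 1.3013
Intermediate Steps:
(-18256 - 31366)/(-269 - 37865) = -49622/(-38134) = -49622*(-1/38134) = 24811/19067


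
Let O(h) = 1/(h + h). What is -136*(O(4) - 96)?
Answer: 13039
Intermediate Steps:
O(h) = 1/(2*h)
-136*(O(4) - 96) = -136*((½)/4 - 96) = -136*((½)*(¼) - 96) = -136*(⅛ - 96) = -136*(-767/8) = 13039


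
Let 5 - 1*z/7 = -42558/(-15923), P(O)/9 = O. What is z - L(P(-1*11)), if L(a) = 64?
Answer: -759673/15923 ≈ -47.709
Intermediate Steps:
P(O) = 9*O
z = 259399/15923 (z = 35 - (-297906)/(-15923) = 35 - (-297906)*(-1)/15923 = 35 - 7*42558/15923 = 35 - 297906/15923 = 259399/15923 ≈ 16.291)
z - L(P(-1*11)) = 259399/15923 - 1*64 = 259399/15923 - 64 = -759673/15923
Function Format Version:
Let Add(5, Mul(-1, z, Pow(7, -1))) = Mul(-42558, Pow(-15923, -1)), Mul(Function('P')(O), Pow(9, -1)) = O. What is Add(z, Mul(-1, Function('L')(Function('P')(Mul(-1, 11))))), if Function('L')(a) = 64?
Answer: Rational(-759673, 15923) ≈ -47.709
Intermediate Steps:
Function('P')(O) = Mul(9, O)
z = Rational(259399, 15923) (z = Add(35, Mul(-7, Mul(-42558, Pow(-15923, -1)))) = Add(35, Mul(-7, Mul(-42558, Rational(-1, 15923)))) = Add(35, Mul(-7, Rational(42558, 15923))) = Add(35, Rational(-297906, 15923)) = Rational(259399, 15923) ≈ 16.291)
Add(z, Mul(-1, Function('L')(Function('P')(Mul(-1, 11))))) = Add(Rational(259399, 15923), Mul(-1, 64)) = Add(Rational(259399, 15923), -64) = Rational(-759673, 15923)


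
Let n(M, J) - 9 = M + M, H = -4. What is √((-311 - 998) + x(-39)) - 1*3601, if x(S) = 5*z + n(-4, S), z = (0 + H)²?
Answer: -3601 + 2*I*√307 ≈ -3601.0 + 35.043*I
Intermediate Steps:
n(M, J) = 9 + 2*M (n(M, J) = 9 + (M + M) = 9 + 2*M)
z = 16 (z = (0 - 4)² = (-4)² = 16)
x(S) = 81 (x(S) = 5*16 + (9 + 2*(-4)) = 80 + (9 - 8) = 80 + 1 = 81)
√((-311 - 998) + x(-39)) - 1*3601 = √((-311 - 998) + 81) - 1*3601 = √(-1309 + 81) - 3601 = √(-1228) - 3601 = 2*I*√307 - 3601 = -3601 + 2*I*√307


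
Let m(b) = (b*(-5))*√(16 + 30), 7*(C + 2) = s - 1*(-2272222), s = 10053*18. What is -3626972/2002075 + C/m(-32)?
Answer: -3626972/2002075 + 1226581*√46/25760 ≈ 321.13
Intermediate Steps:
s = 180954
C = 2453162/7 (C = -2 + (180954 - 1*(-2272222))/7 = -2 + (180954 + 2272222)/7 = -2 + (⅐)*2453176 = -2 + 2453176/7 = 2453162/7 ≈ 3.5045e+5)
m(b) = -5*b*√46 (m(b) = (-5*b)*√46 = -5*b*√46)
-3626972/2002075 + C/m(-32) = -3626972/2002075 + 2453162/(7*((-5*(-32)*√46))) = -3626972*1/2002075 + 2453162/(7*((160*√46))) = -3626972/2002075 + 2453162*(√46/7360)/7 = -3626972/2002075 + 1226581*√46/25760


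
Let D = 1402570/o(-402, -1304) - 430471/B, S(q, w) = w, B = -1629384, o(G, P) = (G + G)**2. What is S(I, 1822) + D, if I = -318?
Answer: 10008349499627/5485728582 ≈ 1824.4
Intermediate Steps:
o(G, P) = 4*G**2 (o(G, P) = (2*G)**2 = 4*G**2)
D = 13352023223/5485728582 (D = 1402570/((4*(-402)**2)) - 430471/(-1629384) = 1402570/((4*161604)) - 430471*(-1/1629384) = 1402570/646416 + 430471/1629384 = 1402570*(1/646416) + 430471/1629384 = 701285/323208 + 430471/1629384 = 13352023223/5485728582 ≈ 2.4340)
S(I, 1822) + D = 1822 + 13352023223/5485728582 = 10008349499627/5485728582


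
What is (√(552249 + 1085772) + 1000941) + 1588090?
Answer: 2589031 + 7*√33429 ≈ 2.5903e+6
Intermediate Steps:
(√(552249 + 1085772) + 1000941) + 1588090 = (√1638021 + 1000941) + 1588090 = (7*√33429 + 1000941) + 1588090 = (1000941 + 7*√33429) + 1588090 = 2589031 + 7*√33429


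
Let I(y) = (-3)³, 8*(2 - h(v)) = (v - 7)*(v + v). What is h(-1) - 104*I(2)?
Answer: 2808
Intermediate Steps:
h(v) = 2 - v*(-7 + v)/4 (h(v) = 2 - (v - 7)*(v + v)/8 = 2 - (-7 + v)*2*v/8 = 2 - v*(-7 + v)/4)
I(y) = -27
h(-1) - 104*I(2) = (2 - ¼*(-1)² + (7/4)*(-1)) - 104*(-27) = (2 - ¼*1 - 7/4) + 2808 = (2 - ¼ - 7/4) + 2808 = 0 + 2808 = 2808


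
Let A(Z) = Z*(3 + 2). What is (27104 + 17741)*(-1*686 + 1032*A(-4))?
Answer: -956364470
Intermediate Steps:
A(Z) = 5*Z (A(Z) = Z*5 = 5*Z)
(27104 + 17741)*(-1*686 + 1032*A(-4)) = (27104 + 17741)*(-1*686 + 1032*(5*(-4))) = 44845*(-686 + 1032*(-20)) = 44845*(-686 - 20640) = 44845*(-21326) = -956364470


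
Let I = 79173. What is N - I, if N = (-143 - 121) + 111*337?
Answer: -42030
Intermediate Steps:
N = 37143 (N = -264 + 37407 = 37143)
N - I = 37143 - 1*79173 = 37143 - 79173 = -42030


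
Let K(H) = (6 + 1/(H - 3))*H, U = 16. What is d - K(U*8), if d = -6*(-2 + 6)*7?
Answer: -117128/125 ≈ -937.02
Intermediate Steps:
d = -168 (d = -24*7 = -6*28 = -168)
K(H) = H*(6 + 1/(-3 + H)) (K(H) = (6 + 1/(-3 + H))*H = H*(6 + 1/(-3 + H)))
d - K(U*8) = -168 - 16*8*(-17 + 6*(16*8))/(-3 + 16*8) = -168 - 128*(-17 + 6*128)/(-3 + 128) = -168 - 128*(-17 + 768)/125 = -168 - 128*751/125 = -168 - 1*96128/125 = -168 - 96128/125 = -117128/125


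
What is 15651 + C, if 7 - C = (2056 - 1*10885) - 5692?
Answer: 30179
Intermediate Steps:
C = 14528 (C = 7 - ((2056 - 1*10885) - 5692) = 7 - ((2056 - 10885) - 5692) = 7 - (-8829 - 5692) = 7 - 1*(-14521) = 7 + 14521 = 14528)
15651 + C = 15651 + 14528 = 30179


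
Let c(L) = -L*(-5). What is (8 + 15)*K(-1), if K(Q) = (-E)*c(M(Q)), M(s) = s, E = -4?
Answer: -460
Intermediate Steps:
c(L) = 5*L
K(Q) = 20*Q (K(Q) = (-1*(-4))*(5*Q) = 4*(5*Q) = 20*Q)
(8 + 15)*K(-1) = (8 + 15)*(20*(-1)) = 23*(-20) = -460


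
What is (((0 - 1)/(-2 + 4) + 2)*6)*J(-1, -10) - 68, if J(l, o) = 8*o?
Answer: -788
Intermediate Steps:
(((0 - 1)/(-2 + 4) + 2)*6)*J(-1, -10) - 68 = (((0 - 1)/(-2 + 4) + 2)*6)*(8*(-10)) - 68 = ((-1/2 + 2)*6)*(-80) - 68 = ((-1*½ + 2)*6)*(-80) - 68 = ((-½ + 2)*6)*(-80) - 68 = ((3/2)*6)*(-80) - 68 = 9*(-80) - 68 = -720 - 68 = -788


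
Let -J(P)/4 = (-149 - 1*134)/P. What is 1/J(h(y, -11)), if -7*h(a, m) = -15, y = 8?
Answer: 15/7924 ≈ 0.0018930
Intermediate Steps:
h(a, m) = 15/7 (h(a, m) = -⅐*(-15) = 15/7)
J(P) = 1132/P (J(P) = -4*(-149 - 1*134)/P = -4*(-149 - 134)/P = -(-1132)/P = 1132/P)
1/J(h(y, -11)) = 1/(1132/(15/7)) = 1/(1132*(7/15)) = 1/(7924/15) = 15/7924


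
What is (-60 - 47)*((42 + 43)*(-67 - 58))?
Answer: 1136875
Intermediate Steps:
(-60 - 47)*((42 + 43)*(-67 - 58)) = -9095*(-125) = -107*(-10625) = 1136875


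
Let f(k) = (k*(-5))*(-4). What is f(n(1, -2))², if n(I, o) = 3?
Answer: 3600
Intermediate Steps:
f(k) = 20*k (f(k) = -5*k*(-4) = 20*k)
f(n(1, -2))² = (20*3)² = 60² = 3600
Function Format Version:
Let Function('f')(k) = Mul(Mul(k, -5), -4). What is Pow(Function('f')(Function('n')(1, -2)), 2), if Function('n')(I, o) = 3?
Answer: 3600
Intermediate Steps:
Function('f')(k) = Mul(20, k) (Function('f')(k) = Mul(Mul(-5, k), -4) = Mul(20, k))
Pow(Function('f')(Function('n')(1, -2)), 2) = Pow(Mul(20, 3), 2) = Pow(60, 2) = 3600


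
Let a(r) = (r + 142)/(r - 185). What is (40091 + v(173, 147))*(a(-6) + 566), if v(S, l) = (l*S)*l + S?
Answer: 407977709370/191 ≈ 2.1360e+9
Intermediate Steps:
v(S, l) = S + S*l**2 (v(S, l) = (S*l)*l + S = S*l**2 + S = S + S*l**2)
a(r) = (142 + r)/(-185 + r)
(40091 + v(173, 147))*(a(-6) + 566) = (40091 + 173*(1 + 147**2))*((142 - 6)/(-185 - 6) + 566) = (40091 + 173*(1 + 21609))*(136/(-191) + 566) = (40091 + 173*21610)*(-1/191*136 + 566) = (40091 + 3738530)*(-136/191 + 566) = 3778621*(107970/191) = 407977709370/191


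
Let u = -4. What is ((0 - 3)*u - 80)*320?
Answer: -21760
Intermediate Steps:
((0 - 3)*u - 80)*320 = ((0 - 3)*(-4) - 80)*320 = (-3*(-4) - 80)*320 = (12 - 80)*320 = -68*320 = -21760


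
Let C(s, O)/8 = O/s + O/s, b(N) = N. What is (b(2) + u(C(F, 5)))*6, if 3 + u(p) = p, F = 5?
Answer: 90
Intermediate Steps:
C(s, O) = 16*O/s (C(s, O) = 8*(O/s + O/s) = 8*(2*O/s) = 16*O/s)
u(p) = -3 + p
(b(2) + u(C(F, 5)))*6 = (2 + (-3 + 16*5/5))*6 = (2 + (-3 + 16*5*(1/5)))*6 = (2 + (-3 + 16))*6 = (2 + 13)*6 = 15*6 = 90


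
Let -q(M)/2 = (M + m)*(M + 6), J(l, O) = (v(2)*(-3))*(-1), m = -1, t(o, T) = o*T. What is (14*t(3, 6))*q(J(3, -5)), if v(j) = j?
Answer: -30240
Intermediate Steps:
t(o, T) = T*o
J(l, O) = 6 (J(l, O) = (2*(-3))*(-1) = -6*(-1) = 6)
q(M) = -2*(-1 + M)*(6 + M) (q(M) = -2*(M - 1)*(M + 6) = -2*(-1 + M)*(6 + M))
(14*t(3, 6))*q(J(3, -5)) = (14*(6*3))*(12 - 10*6 - 2*6**2) = (14*18)*(12 - 60 - 2*36) = 252*(12 - 60 - 72) = 252*(-120) = -30240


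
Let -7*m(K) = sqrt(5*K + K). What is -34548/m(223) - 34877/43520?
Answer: -34877/43520 + 40306*sqrt(1338)/223 ≈ 6610.6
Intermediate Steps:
m(K) = -sqrt(6)*sqrt(K)/7 (m(K) = -sqrt(5*K + K)/7 = -sqrt(6)*sqrt(K)/7)
-34548/m(223) - 34877/43520 = -34548*(-7*sqrt(1338)/1338) - 34877/43520 = -34548*(-7*sqrt(1338)/1338) - 34877*1/43520 = -(-40306)*sqrt(1338)/223 - 34877/43520 = 40306*sqrt(1338)/223 - 34877/43520 = -34877/43520 + 40306*sqrt(1338)/223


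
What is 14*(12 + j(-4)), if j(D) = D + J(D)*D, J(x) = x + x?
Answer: 560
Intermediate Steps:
J(x) = 2*x
j(D) = D + 2*D**2 (j(D) = D + (2*D)*D = D + 2*D**2)
14*(12 + j(-4)) = 14*(12 - 4*(1 + 2*(-4))) = 14*(12 - 4*(1 - 8)) = 14*(12 - 4*(-7)) = 14*(12 + 28) = 14*40 = 560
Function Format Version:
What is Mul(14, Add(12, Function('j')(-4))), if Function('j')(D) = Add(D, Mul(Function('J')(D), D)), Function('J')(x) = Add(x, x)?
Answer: 560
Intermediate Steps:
Function('J')(x) = Mul(2, x)
Function('j')(D) = Add(D, Mul(2, Pow(D, 2))) (Function('j')(D) = Add(D, Mul(Mul(2, D), D)) = Add(D, Mul(2, Pow(D, 2))))
Mul(14, Add(12, Function('j')(-4))) = Mul(14, Add(12, Mul(-4, Add(1, Mul(2, -4))))) = Mul(14, Add(12, Mul(-4, Add(1, -8)))) = Mul(14, Add(12, Mul(-4, -7))) = Mul(14, Add(12, 28)) = Mul(14, 40) = 560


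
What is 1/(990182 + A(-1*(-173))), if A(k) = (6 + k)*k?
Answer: 1/1021149 ≈ 9.7929e-7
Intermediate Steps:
A(k) = k*(6 + k)
1/(990182 + A(-1*(-173))) = 1/(990182 + (-1*(-173))*(6 - 1*(-173))) = 1/(990182 + 173*(6 + 173)) = 1/(990182 + 173*179) = 1/(990182 + 30967) = 1/1021149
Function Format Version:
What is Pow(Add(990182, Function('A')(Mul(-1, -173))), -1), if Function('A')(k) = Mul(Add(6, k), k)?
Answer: Rational(1, 1021149) ≈ 9.7929e-7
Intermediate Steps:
Function('A')(k) = Mul(k, Add(6, k))
Pow(Add(990182, Function('A')(Mul(-1, -173))), -1) = Pow(Add(990182, Mul(Mul(-1, -173), Add(6, Mul(-1, -173)))), -1) = Pow(Add(990182, Mul(173, Add(6, 173))), -1) = Pow(Add(990182, Mul(173, 179)), -1) = Pow(Add(990182, 30967), -1) = Pow(1021149, -1) = Rational(1, 1021149)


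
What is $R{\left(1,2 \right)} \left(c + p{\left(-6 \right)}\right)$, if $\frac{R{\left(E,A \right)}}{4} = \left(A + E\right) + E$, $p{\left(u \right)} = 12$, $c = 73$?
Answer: $1360$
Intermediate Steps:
$R{\left(E,A \right)} = 4 A + 8 E$ ($R{\left(E,A \right)} = 4 \left(\left(A + E\right) + E\right) = 4 \left(A + 2 E\right) = 4 A + 8 E$)
$R{\left(1,2 \right)} \left(c + p{\left(-6 \right)}\right) = \left(4 \cdot 2 + 8 \cdot 1\right) \left(73 + 12\right) = \left(8 + 8\right) 85 = 16 \cdot 85 = 1360$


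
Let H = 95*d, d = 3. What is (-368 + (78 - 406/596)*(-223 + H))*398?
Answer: 262456722/149 ≈ 1.7615e+6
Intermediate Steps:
H = 285 (H = 95*3 = 285)
(-368 + (78 - 406/596)*(-223 + H))*398 = (-368 + (78 - 406/596)*(-223 + 285))*398 = (-368 + (78 - 406*1/596)*62)*398 = (-368 + (78 - 203/298)*62)*398 = (-368 + (23041/298)*62)*398 = (-368 + 714271/149)*398 = (659439/149)*398 = 262456722/149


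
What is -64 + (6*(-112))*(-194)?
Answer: 130304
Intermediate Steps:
-64 + (6*(-112))*(-194) = -64 - 672*(-194) = -64 + 130368 = 130304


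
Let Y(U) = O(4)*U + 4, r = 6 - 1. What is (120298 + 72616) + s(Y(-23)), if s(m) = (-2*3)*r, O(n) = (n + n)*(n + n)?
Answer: 192884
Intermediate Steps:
O(n) = 4*n² (O(n) = (2*n)*(2*n) = 4*n²)
r = 5
Y(U) = 4 + 64*U (Y(U) = (4*4²)*U + 4 = (4*16)*U + 4 = 64*U + 4 = 4 + 64*U)
s(m) = -30 (s(m) = -2*3*5 = -6*5 = -30)
(120298 + 72616) + s(Y(-23)) = (120298 + 72616) - 30 = 192914 - 30 = 192884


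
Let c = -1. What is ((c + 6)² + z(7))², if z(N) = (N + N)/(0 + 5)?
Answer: 19321/25 ≈ 772.84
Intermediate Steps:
z(N) = 2*N/5 (z(N) = (2*N)/5 = (2*N)*(⅕) = 2*N/5)
((c + 6)² + z(7))² = ((-1 + 6)² + (⅖)*7)² = (5² + 14/5)² = (25 + 14/5)² = (139/5)² = 19321/25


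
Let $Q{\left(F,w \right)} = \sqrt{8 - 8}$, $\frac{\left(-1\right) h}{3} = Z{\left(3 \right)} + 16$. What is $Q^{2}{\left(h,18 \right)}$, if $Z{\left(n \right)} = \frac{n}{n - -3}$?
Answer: $0$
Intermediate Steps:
$Z{\left(n \right)} = \frac{n}{3 + n}$ ($Z{\left(n \right)} = \frac{n}{n + 3} = \frac{n}{3 + n}$)
$h = - \frac{99}{2}$ ($h = - 3 \left(\frac{3}{3 + 3} + 16\right) = - 3 \left(\frac{3}{6} + 16\right) = - 3 \left(3 \cdot \frac{1}{6} + 16\right) = - 3 \left(\frac{1}{2} + 16\right) = \left(-3\right) \frac{33}{2} = - \frac{99}{2} \approx -49.5$)
$Q{\left(F,w \right)} = 0$ ($Q{\left(F,w \right)} = \sqrt{0} = 0$)
$Q^{2}{\left(h,18 \right)} = 0^{2} = 0$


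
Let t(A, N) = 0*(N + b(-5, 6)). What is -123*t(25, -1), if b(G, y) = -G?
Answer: 0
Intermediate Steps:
t(A, N) = 0 (t(A, N) = 0*(N - 1*(-5)) = 0*(N + 5) = 0*(5 + N) = 0)
-123*t(25, -1) = -123*0 = 0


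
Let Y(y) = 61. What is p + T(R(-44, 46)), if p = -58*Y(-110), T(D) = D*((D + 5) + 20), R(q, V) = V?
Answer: -272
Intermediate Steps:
T(D) = D*(25 + D) (T(D) = D*((5 + D) + 20) = D*(25 + D))
p = -3538 (p = -58*61 = -3538)
p + T(R(-44, 46)) = -3538 + 46*(25 + 46) = -3538 + 46*71 = -3538 + 3266 = -272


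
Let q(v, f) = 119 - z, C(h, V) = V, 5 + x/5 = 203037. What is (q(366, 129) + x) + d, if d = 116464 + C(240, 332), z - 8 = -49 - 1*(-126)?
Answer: 1131990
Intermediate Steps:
z = 85 (z = 8 + (-49 - 1*(-126)) = 8 + (-49 + 126) = 8 + 77 = 85)
x = 1015160 (x = -25 + 5*203037 = -25 + 1015185 = 1015160)
q(v, f) = 34 (q(v, f) = 119 - 1*85 = 119 - 85 = 34)
d = 116796 (d = 116464 + 332 = 116796)
(q(366, 129) + x) + d = (34 + 1015160) + 116796 = 1015194 + 116796 = 1131990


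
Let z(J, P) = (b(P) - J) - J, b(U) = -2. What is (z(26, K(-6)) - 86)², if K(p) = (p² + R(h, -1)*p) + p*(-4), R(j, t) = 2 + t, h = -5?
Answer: 19600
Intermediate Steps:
K(p) = p² - 3*p (K(p) = (p² + (2 - 1)*p) + p*(-4) = (p² + 1*p) - 4*p = (p² + p) - 4*p = (p + p²) - 4*p = p² - 3*p)
z(J, P) = -2 - 2*J (z(J, P) = (-2 - J) - J = -2 - 2*J)
(z(26, K(-6)) - 86)² = ((-2 - 2*26) - 86)² = ((-2 - 52) - 86)² = (-54 - 86)² = (-140)² = 19600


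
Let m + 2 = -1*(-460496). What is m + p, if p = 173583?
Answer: 634077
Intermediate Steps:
m = 460494 (m = -2 - 1*(-460496) = -2 + 460496 = 460494)
m + p = 460494 + 173583 = 634077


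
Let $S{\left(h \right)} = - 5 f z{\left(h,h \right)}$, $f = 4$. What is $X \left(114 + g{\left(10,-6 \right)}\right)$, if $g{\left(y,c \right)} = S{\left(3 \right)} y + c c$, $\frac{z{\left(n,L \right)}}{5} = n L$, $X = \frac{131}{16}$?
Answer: $- \frac{579675}{8} \approx -72459.0$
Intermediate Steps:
$X = \frac{131}{16}$ ($X = 131 \cdot \frac{1}{16} = \frac{131}{16} \approx 8.1875$)
$z{\left(n,L \right)} = 5 L n$ ($z{\left(n,L \right)} = 5 n L = 5 L n$)
$S{\left(h \right)} = - 100 h^{2}$ ($S{\left(h \right)} = \left(-5\right) 4 \cdot 5 h h = - 20 \cdot 5 h^{2} = - 100 h^{2}$)
$g{\left(y,c \right)} = c^{2} - 900 y$ ($g{\left(y,c \right)} = - 100 \cdot 3^{2} y + c c = \left(-100\right) 9 y + c^{2} = - 900 y + c^{2} = c^{2} - 900 y$)
$X \left(114 + g{\left(10,-6 \right)}\right) = \frac{131 \left(114 + \left(\left(-6\right)^{2} - 9000\right)\right)}{16} = \frac{131 \left(114 + \left(36 - 9000\right)\right)}{16} = \frac{131 \left(114 - 8964\right)}{16} = \frac{131}{16} \left(-8850\right) = - \frac{579675}{8}$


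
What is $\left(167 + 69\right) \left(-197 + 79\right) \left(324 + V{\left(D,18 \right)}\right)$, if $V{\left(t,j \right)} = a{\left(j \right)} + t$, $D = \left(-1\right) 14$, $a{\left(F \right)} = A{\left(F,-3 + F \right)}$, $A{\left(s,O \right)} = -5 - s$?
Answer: $-7992376$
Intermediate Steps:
$a{\left(F \right)} = -5 - F$
$D = -14$
$V{\left(t,j \right)} = -5 + t - j$ ($V{\left(t,j \right)} = \left(-5 - j\right) + t = -5 + t - j$)
$\left(167 + 69\right) \left(-197 + 79\right) \left(324 + V{\left(D,18 \right)}\right) = \left(167 + 69\right) \left(-197 + 79\right) \left(324 - 37\right) = 236 \left(-118\right) \left(324 - 37\right) = - 27848 \left(324 - 37\right) = \left(-27848\right) 287 = -7992376$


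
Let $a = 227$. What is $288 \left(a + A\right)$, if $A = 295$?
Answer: $150336$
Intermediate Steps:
$288 \left(a + A\right) = 288 \left(227 + 295\right) = 288 \cdot 522 = 150336$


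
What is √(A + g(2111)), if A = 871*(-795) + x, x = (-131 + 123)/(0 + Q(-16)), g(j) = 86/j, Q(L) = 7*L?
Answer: 3*I*√67200923579790/29554 ≈ 832.13*I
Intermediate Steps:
x = 1/14 (x = (-131 + 123)/(0 + 7*(-16)) = -8/(0 - 112) = -8/(-112) = -8*(-1/112) = 1/14 ≈ 0.071429)
A = -9694229/14 (A = 871*(-795) + 1/14 = -692445 + 1/14 = -9694229/14 ≈ -6.9245e+5)
√(A + g(2111)) = √(-9694229/14 + 86/2111) = √(-20464516215/29554) = 3*I*√67200923579790/29554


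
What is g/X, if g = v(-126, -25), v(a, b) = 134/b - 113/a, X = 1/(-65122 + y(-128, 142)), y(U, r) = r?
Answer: 10150598/35 ≈ 2.9002e+5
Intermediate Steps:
X = -1/64980 (X = 1/(-65122 + 142) = 1/(-64980) = -1/64980 ≈ -1.5389e-5)
v(a, b) = -113/a + 134/b
g = -14059/3150 (g = -113/(-126) + 134/(-25) = -113*(-1/126) + 134*(-1/25) = 113/126 - 134/25 = -14059/3150 ≈ -4.4632)
g/X = -14059/(3150*(-1/64980)) = -14059/3150*(-64980) = 10150598/35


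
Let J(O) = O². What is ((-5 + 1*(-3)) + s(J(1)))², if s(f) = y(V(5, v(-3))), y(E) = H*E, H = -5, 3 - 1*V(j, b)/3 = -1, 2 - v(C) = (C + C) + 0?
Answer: 4624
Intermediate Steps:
v(C) = 2 - 2*C (v(C) = 2 - ((C + C) + 0) = 2 - (2*C + 0) = 2 - 2*C)
V(j, b) = 12 (V(j, b) = 9 - 3*(-1) = 9 + 3 = 12)
y(E) = -5*E
s(f) = -60 (s(f) = -5*12 = -60)
((-5 + 1*(-3)) + s(J(1)))² = ((-5 + 1*(-3)) - 60)² = ((-5 - 3) - 60)² = (-8 - 60)² = (-68)² = 4624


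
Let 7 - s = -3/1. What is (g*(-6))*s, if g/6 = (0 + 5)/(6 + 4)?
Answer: -180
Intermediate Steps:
s = 10 (s = 7 - (-3)/1 = 7 - (-3) = 7 - 1*(-3) = 7 + 3 = 10)
g = 3 (g = 6*((0 + 5)/(6 + 4)) = 6*(5/10) = 6*(5*(⅒)) = 6*(½) = 3)
(g*(-6))*s = (3*(-6))*10 = -18*10 = -180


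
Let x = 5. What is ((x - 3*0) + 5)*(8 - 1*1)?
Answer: 70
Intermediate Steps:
((x - 3*0) + 5)*(8 - 1*1) = ((5 - 3*0) + 5)*(8 - 1*1) = ((5 + 0) + 5)*(8 - 1) = (5 + 5)*7 = 10*7 = 70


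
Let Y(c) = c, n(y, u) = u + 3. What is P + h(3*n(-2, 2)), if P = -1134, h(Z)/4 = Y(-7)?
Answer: -1162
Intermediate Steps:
n(y, u) = 3 + u
h(Z) = -28 (h(Z) = 4*(-7) = -28)
P + h(3*n(-2, 2)) = -1134 - 28 = -1162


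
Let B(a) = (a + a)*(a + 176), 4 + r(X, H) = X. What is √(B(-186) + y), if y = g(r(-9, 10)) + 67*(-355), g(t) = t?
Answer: I*√20078 ≈ 141.7*I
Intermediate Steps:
r(X, H) = -4 + X
B(a) = 2*a*(176 + a) (B(a) = (2*a)*(176 + a) = 2*a*(176 + a))
y = -23798 (y = (-4 - 9) + 67*(-355) = -13 - 23785 = -23798)
√(B(-186) + y) = √(2*(-186)*(176 - 186) - 23798) = √(2*(-186)*(-10) - 23798) = √(3720 - 23798) = √(-20078) = I*√20078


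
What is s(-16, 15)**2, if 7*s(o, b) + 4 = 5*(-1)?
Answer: 81/49 ≈ 1.6531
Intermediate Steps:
s(o, b) = -9/7 (s(o, b) = -4/7 + (5*(-1))/7 = -4/7 + (1/7)*(-5) = -4/7 - 5/7 = -9/7)
s(-16, 15)**2 = (-9/7)**2 = 81/49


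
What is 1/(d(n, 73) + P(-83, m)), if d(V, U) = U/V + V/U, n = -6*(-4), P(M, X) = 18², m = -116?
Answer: 1752/573553 ≈ 0.0030546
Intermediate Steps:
P(M, X) = 324
n = 24
1/(d(n, 73) + P(-83, m)) = 1/((73/24 + 24/73) + 324) = 1/(5905/1752 + 324) = 1/(573553/1752) = 1752/573553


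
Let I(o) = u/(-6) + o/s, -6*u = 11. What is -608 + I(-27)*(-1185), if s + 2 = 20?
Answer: 9689/12 ≈ 807.42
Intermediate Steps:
u = -11/6 (u = -⅙*11 = -11/6 ≈ -1.8333)
s = 18 (s = -2 + 20 = 18)
I(o) = 11/36 + o/18 (I(o) = -11/6/(-6) + o/18 = -11/6*(-⅙) + o*(1/18) = 11/36 + o/18)
-608 + I(-27)*(-1185) = -608 + (11/36 + (1/18)*(-27))*(-1185) = -608 + (11/36 - 3/2)*(-1185) = -608 - 43/36*(-1185) = -608 + 16985/12 = 9689/12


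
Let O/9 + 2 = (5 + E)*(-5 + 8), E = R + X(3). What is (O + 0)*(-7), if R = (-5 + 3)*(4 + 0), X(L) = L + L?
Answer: -441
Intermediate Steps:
X(L) = 2*L
R = -8 (R = -2*4 = -8)
E = -2 (E = -8 + 2*3 = -8 + 6 = -2)
O = 63 (O = -18 + 9*((5 - 2)*(-5 + 8)) = -18 + 9*(3*3) = -18 + 9*9 = -18 + 81 = 63)
(O + 0)*(-7) = (63 + 0)*(-7) = 63*(-7) = -441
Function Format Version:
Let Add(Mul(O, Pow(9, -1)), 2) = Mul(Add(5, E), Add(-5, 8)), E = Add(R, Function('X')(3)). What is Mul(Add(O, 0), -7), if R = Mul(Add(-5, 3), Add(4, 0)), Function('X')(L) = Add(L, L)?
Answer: -441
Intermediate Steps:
Function('X')(L) = Mul(2, L)
R = -8 (R = Mul(-2, 4) = -8)
E = -2 (E = Add(-8, Mul(2, 3)) = Add(-8, 6) = -2)
O = 63 (O = Add(-18, Mul(9, Mul(Add(5, -2), Add(-5, 8)))) = Add(-18, Mul(9, Mul(3, 3))) = Add(-18, Mul(9, 9)) = Add(-18, 81) = 63)
Mul(Add(O, 0), -7) = Mul(Add(63, 0), -7) = Mul(63, -7) = -441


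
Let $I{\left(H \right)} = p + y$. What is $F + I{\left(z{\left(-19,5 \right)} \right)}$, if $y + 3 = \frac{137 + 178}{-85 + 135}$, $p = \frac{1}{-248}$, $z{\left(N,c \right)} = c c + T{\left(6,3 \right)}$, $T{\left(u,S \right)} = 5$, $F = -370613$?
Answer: $- \frac{459556033}{1240} \approx -3.7061 \cdot 10^{5}$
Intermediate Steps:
$z{\left(N,c \right)} = 5 + c^{2}$ ($z{\left(N,c \right)} = c c + 5 = c^{2} + 5 = 5 + c^{2}$)
$p = - \frac{1}{248} \approx -0.0040323$
$y = \frac{33}{10}$ ($y = -3 + \frac{137 + 178}{-85 + 135} = -3 + \frac{315}{50} = -3 + 315 \cdot \frac{1}{50} = -3 + \frac{63}{10} = \frac{33}{10} \approx 3.3$)
$I{\left(H \right)} = \frac{4087}{1240}$ ($I{\left(H \right)} = - \frac{1}{248} + \frac{33}{10} = \frac{4087}{1240}$)
$F + I{\left(z{\left(-19,5 \right)} \right)} = -370613 + \frac{4087}{1240} = - \frac{459556033}{1240}$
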